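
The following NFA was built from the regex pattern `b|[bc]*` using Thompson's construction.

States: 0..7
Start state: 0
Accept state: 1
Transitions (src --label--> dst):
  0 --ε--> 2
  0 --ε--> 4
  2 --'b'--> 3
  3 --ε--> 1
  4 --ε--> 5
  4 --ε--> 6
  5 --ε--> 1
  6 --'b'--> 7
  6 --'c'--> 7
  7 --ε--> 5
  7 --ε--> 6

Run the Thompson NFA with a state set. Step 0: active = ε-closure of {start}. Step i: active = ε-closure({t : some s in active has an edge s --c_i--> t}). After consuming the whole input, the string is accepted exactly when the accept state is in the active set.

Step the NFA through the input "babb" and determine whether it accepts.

Answer: REJECT

Steps:
start: ε-closure({0}) = {0,1,2,4,5,6}
'b' @ 1: {1,3,5,6,7}  ✓accept
'a' @ 2: {}  — dead — no transitions
rest 'bb' ignored (set empty)
end set {} — state 1 not in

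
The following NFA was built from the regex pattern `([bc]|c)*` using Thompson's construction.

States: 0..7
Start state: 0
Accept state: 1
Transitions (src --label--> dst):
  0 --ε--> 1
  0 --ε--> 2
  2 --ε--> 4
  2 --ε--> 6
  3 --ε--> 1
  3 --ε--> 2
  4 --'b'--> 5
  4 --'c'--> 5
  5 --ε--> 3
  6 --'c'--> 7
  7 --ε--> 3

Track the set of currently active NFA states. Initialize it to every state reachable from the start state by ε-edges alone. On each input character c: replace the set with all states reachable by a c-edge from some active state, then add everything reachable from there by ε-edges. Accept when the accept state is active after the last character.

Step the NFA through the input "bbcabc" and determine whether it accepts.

initial (ε-close {0}): {0,1,2,4,6}
'b' @ 1: {1,2,3,4,5,6}  ✓accept
'b' @ 2: {1,2,3,4,5,6}  ✓accept
'c' @ 3: {1,2,3,4,5,6,7}  ✓accept
'a' @ 4: {}  — dead — no transitions
rest 'bc' ignored (set empty)
after full input: {}  (accept=1 not in)

Answer: REJECT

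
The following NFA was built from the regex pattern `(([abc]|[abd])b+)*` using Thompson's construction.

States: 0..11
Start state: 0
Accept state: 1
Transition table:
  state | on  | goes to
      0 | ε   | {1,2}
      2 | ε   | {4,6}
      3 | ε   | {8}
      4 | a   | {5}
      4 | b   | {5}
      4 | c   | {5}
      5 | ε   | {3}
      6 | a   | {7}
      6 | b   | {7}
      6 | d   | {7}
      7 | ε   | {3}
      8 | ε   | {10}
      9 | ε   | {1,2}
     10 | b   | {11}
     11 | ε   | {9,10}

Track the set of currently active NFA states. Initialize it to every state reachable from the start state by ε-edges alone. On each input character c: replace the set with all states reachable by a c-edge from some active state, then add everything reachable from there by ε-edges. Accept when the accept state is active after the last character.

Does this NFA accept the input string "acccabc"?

initial (ε-close {0}): {0,1,2,4,6}
'a' @ 1: {3,5,7,8,10}
'c' @ 2: {}  — state set empty
rest 'ccabc' ignored (set empty)
after full input: {}  (accept=1 not in)

Answer: REJECT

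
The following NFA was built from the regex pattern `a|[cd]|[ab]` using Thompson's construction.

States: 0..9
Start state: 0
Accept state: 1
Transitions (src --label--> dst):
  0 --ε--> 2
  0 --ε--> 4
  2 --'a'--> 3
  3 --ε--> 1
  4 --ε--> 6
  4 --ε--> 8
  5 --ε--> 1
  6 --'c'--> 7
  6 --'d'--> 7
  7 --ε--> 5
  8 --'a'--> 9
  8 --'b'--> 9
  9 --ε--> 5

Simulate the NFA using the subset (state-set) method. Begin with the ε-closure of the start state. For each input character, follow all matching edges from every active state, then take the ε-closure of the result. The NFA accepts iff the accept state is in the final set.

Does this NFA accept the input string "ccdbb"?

Answer: REJECT

Derivation:
start: ε-closure({0}) = {0,2,4,6,8}
'c' @ 1: {1,5,7}  [accepting]
'c' @ 2: {}  — dead — no transitions
rest 'dbb' ignored (set empty)
final: {}; accept 1 not in set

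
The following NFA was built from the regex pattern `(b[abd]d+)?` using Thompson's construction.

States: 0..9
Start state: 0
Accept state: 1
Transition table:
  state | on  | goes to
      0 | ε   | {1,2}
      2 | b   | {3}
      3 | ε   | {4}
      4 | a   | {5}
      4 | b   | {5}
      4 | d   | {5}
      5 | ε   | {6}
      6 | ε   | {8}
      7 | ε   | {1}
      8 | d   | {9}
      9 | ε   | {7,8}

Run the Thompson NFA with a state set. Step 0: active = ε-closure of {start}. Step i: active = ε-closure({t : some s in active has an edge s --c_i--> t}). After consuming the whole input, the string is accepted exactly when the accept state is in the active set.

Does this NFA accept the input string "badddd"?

initial (ε-close {0}): {0,1,2}
'b' @ 1: {3,4}
'a' @ 2: {5,6,8}
'd' @ 3: {1,7,8,9}  [accepting]
'd' @ 4: {1,7,8,9}  [accepting]
'd' @ 5: {1,7,8,9}  [accepting]
'd' @ 6: {1,7,8,9}  [accepting]
after full input: {1,7,8,9}  (accept=1 in)

Answer: ACCEPT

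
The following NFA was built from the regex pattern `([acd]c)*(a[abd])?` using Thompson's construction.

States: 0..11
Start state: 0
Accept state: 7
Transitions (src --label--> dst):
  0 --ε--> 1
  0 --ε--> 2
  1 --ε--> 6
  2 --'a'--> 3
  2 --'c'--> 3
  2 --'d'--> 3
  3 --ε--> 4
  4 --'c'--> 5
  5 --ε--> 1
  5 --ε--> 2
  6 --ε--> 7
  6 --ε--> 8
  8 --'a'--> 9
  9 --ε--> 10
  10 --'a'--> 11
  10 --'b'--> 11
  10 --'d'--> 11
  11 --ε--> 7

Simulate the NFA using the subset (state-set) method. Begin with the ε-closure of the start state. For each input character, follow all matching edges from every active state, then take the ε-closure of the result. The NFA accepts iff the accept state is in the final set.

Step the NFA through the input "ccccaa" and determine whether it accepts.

Answer: ACCEPT

Derivation:
S₀ = ε-closure({0}) = {0,1,2,6,7,8}
'c' @ 1: {3,4}
'c' @ 2: {1,2,5,6,7,8}  [accepting]
'c' @ 3: {3,4}
'c' @ 4: {1,2,5,6,7,8}  [accepting]
'a' @ 5: {3,4,9,10}
'a' @ 6: {7,11}  [accepting]
after full input: {7,11}  (accept=7 in)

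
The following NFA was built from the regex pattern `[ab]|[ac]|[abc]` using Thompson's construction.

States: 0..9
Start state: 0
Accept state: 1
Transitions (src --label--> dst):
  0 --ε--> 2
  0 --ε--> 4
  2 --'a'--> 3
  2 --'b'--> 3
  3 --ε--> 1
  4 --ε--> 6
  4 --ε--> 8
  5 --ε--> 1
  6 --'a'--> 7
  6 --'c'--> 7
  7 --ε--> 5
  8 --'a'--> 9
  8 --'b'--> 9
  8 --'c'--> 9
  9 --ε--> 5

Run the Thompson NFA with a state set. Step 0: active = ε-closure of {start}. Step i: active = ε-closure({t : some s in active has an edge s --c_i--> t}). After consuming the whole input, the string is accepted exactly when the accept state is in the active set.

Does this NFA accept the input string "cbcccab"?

Answer: REJECT

Trace:
initial (ε-close {0}): {0,2,4,6,8}
'c' @ 1: {1,5,7,9}  ✓accept
'b' @ 2: {}  — state set empty
rest 'cccab' ignored (set empty)
end set {} — state 1 not in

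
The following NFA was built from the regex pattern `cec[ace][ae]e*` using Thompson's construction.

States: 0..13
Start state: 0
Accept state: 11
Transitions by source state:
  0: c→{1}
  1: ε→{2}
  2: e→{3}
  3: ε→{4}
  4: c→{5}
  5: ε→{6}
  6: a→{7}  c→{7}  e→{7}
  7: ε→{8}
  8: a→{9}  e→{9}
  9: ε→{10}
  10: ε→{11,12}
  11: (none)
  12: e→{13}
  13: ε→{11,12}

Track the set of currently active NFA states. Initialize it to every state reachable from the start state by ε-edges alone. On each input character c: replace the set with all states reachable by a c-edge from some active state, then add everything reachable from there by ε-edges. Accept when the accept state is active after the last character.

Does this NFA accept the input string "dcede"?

S₀ = ε-closure({0}) = {0}
'd' @ 1: {}  — no active states
rest 'cede' ignored (set empty)
end set {} — state 11 not in

Answer: REJECT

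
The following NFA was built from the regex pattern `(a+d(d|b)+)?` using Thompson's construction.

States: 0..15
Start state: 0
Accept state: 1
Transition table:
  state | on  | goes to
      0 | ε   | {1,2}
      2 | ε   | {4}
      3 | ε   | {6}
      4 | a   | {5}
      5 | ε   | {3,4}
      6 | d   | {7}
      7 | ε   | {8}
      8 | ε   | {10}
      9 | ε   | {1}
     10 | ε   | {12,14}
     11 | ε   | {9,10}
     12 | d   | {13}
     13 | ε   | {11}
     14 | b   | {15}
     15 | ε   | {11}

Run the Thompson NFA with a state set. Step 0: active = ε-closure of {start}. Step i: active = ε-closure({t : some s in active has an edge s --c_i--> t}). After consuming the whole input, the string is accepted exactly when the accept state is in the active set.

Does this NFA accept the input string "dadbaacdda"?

Answer: REJECT

Steps:
initial (ε-close {0}): {0,1,2,4}
'd' @ 1: {}  — state set empty
rest 'adbaacdda' ignored (set empty)
after full input: {}  (accept=1 not in)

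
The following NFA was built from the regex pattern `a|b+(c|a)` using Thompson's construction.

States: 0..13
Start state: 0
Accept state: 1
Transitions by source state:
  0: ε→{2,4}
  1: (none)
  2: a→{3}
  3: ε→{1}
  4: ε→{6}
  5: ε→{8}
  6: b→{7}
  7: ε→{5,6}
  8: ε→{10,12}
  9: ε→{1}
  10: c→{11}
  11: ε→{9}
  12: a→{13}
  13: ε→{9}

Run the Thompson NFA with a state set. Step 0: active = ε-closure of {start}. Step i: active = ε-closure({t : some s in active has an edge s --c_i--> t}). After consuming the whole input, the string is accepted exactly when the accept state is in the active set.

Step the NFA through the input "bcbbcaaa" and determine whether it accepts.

Answer: REJECT

Steps:
initial (ε-close {0}): {0,2,4,6}
'b' @ 1: {5,6,7,8,10,12}
'c' @ 2: {1,9,11}  ✓accept
'b' @ 3: {}  — dead — no transitions
rest 'bcaaa' ignored (set empty)
after full input: {}  (accept=1 not in)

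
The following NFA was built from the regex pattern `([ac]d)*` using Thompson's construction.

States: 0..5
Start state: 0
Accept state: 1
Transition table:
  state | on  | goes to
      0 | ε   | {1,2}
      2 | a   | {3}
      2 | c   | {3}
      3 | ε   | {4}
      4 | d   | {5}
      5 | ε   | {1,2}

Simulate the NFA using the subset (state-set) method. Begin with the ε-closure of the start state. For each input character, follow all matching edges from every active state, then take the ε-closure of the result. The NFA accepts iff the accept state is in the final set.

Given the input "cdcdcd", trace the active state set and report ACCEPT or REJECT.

start: ε-closure({0}) = {0,1,2}
'c' @ 1: {3,4}
'd' @ 2: {1,2,5}  [accepting]
'c' @ 3: {3,4}
'd' @ 4: {1,2,5}  [accepting]
'c' @ 5: {3,4}
'd' @ 6: {1,2,5}  [accepting]
end set {1,2,5} — state 1 in

Answer: ACCEPT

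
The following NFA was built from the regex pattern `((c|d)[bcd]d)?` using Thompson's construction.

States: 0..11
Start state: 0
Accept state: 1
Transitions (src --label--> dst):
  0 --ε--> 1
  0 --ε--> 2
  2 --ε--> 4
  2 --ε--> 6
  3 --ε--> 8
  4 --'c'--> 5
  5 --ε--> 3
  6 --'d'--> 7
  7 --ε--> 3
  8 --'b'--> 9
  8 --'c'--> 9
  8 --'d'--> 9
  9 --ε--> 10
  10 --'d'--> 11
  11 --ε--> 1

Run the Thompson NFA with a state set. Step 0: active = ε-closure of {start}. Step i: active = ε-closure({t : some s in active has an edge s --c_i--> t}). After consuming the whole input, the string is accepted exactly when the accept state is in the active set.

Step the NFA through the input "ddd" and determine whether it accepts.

Answer: ACCEPT

Derivation:
S₀ = ε-closure({0}) = {0,1,2,4,6}
'd' @ 1: {3,7,8}
'd' @ 2: {9,10}
'd' @ 3: {1,11}  (accept∈set)
after full input: {1,11}  (accept=1 in)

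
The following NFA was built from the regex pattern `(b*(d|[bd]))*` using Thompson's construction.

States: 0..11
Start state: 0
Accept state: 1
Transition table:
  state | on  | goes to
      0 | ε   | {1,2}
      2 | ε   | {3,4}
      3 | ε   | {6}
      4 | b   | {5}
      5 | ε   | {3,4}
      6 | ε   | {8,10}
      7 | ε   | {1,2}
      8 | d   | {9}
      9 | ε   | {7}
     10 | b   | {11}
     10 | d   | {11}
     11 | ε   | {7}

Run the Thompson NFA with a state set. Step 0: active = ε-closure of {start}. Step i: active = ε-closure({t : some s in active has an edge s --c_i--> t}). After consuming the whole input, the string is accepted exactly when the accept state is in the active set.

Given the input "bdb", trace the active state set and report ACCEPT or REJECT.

Answer: ACCEPT

Derivation:
start: ε-closure({0}) = {0,1,2,3,4,6,8,10}
'b' @ 1: {1,2,3,4,5,6,7,8,10,11}  [accepting]
'd' @ 2: {1,2,3,4,6,7,8,9,10,11}  [accepting]
'b' @ 3: {1,2,3,4,5,6,7,8,10,11}  [accepting]
after full input: {1,2,3,4,5,6,7,8,10,11}  (accept=1 in)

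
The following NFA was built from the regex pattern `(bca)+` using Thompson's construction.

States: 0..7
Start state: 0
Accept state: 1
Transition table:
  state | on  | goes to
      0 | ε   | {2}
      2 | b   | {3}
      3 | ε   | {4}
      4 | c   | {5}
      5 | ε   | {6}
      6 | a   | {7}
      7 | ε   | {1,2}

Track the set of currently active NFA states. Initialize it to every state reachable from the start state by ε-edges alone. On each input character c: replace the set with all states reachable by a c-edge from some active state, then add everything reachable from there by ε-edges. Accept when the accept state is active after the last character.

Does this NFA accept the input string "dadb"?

Answer: REJECT

Steps:
S₀ = ε-closure({0}) = {0,2}
'd' @ 1: {}  — state set empty
rest 'adb' ignored (set empty)
final: {}; accept 1 not in set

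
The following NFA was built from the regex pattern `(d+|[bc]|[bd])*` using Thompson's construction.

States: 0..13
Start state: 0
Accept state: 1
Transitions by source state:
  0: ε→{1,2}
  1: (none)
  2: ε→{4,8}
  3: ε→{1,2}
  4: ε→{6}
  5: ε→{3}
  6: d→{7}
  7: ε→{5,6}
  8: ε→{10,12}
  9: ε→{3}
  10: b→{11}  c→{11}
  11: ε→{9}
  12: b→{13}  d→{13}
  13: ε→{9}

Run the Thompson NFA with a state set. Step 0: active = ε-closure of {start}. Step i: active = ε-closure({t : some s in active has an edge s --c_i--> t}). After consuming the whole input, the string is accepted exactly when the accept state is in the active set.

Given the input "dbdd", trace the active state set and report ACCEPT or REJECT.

start: ε-closure({0}) = {0,1,2,4,6,8,10,12}
'd' @ 1: {1,2,3,4,5,6,7,8,9,10,12,13}  ✓accept
'b' @ 2: {1,2,3,4,6,8,9,10,11,12,13}  ✓accept
'd' @ 3: {1,2,3,4,5,6,7,8,9,10,12,13}  ✓accept
'd' @ 4: {1,2,3,4,5,6,7,8,9,10,12,13}  ✓accept
end set {1,2,3,4,5,6,7,8,9,10,12,13} — state 1 in

Answer: ACCEPT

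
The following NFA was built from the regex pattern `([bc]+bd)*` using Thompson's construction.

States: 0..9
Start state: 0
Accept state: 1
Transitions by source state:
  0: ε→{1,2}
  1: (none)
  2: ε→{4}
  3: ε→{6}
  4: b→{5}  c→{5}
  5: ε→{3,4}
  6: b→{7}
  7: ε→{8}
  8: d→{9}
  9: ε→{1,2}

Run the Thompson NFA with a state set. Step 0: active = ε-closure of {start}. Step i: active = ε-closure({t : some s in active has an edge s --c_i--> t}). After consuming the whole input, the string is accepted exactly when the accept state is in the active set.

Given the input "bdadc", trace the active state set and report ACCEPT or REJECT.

start: ε-closure({0}) = {0,1,2,4}
'b' @ 1: {3,4,5,6}
'd' @ 2: {}  — state set empty
rest 'adc' ignored (set empty)
end set {} — state 1 not in

Answer: REJECT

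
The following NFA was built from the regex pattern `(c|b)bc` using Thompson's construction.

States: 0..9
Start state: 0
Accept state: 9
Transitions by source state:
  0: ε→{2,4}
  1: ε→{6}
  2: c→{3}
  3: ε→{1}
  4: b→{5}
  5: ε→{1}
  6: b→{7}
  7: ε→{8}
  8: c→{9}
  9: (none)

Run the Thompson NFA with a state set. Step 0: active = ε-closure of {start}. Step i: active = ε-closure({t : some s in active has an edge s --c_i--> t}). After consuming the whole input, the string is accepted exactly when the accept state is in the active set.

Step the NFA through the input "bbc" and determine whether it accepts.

Answer: ACCEPT

Trace:
initial (ε-close {0}): {0,2,4}
'b' @ 1: {1,5,6}
'b' @ 2: {7,8}
'c' @ 3: {9}  [accepting]
end set {9} — state 9 in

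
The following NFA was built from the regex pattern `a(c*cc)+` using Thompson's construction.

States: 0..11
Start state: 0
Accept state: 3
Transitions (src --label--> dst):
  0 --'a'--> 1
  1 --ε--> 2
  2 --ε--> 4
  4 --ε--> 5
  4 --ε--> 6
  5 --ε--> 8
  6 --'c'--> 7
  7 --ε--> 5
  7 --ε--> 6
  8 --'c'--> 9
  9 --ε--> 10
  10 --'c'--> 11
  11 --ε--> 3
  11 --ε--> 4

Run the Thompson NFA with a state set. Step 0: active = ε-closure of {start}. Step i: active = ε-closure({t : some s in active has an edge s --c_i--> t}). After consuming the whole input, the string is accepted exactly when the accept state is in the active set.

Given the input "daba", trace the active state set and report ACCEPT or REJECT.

Answer: REJECT

Steps:
start: ε-closure({0}) = {0}
'd' @ 1: {}  — state set empty
rest 'aba' ignored (set empty)
after full input: {}  (accept=3 not in)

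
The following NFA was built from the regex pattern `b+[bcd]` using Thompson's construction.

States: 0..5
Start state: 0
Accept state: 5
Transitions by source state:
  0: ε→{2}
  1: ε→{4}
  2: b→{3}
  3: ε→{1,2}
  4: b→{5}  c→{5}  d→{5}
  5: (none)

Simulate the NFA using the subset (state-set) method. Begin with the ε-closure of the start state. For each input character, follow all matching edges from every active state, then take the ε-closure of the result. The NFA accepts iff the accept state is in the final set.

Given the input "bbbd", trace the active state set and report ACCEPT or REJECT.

Answer: ACCEPT

Steps:
S₀ = ε-closure({0}) = {0,2}
'b' @ 1: {1,2,3,4}
'b' @ 2: {1,2,3,4,5}  (accept∈set)
'b' @ 3: {1,2,3,4,5}  (accept∈set)
'd' @ 4: {5}  (accept∈set)
final: {5}; accept 5 in set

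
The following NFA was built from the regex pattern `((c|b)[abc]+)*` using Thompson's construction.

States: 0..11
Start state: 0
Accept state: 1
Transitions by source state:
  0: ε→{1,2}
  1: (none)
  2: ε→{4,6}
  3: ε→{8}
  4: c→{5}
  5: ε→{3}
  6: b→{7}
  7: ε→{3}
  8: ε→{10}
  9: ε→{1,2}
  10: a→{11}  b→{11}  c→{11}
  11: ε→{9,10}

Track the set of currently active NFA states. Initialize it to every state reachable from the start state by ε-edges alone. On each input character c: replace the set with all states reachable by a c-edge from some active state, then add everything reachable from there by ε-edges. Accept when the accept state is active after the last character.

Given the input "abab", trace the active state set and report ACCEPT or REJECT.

Answer: REJECT

Trace:
start: ε-closure({0}) = {0,1,2,4,6}
'a' @ 1: {}  — dead — no transitions
rest 'bab' ignored (set empty)
end set {} — state 1 not in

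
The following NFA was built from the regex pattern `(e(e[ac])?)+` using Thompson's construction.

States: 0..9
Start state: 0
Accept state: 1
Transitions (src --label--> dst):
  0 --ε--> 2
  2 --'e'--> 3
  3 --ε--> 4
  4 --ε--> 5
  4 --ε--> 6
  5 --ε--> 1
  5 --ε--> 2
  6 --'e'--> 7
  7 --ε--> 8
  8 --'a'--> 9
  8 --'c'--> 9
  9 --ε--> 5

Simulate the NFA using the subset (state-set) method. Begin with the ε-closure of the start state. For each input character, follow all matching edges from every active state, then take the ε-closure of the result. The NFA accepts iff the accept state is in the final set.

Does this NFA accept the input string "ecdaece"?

Answer: REJECT

Steps:
S₀ = ε-closure({0}) = {0,2}
'e' @ 1: {1,2,3,4,5,6}  (accept∈set)
'c' @ 2: {}  — state set empty
rest 'daece' ignored (set empty)
final: {}; accept 1 not in set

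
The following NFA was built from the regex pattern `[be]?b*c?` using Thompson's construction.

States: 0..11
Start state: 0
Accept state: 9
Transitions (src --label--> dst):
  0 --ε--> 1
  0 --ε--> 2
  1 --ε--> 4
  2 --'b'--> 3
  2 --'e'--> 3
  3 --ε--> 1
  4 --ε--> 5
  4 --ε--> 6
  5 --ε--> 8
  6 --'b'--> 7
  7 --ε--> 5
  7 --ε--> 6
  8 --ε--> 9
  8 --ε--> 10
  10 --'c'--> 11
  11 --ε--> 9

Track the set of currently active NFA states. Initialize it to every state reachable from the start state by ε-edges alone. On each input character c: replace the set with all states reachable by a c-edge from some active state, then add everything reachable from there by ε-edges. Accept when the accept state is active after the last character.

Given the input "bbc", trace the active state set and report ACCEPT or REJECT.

Answer: ACCEPT

Trace:
start: ε-closure({0}) = {0,1,2,4,5,6,8,9,10}
'b' @ 1: {1,3,4,5,6,7,8,9,10}  (accept∈set)
'b' @ 2: {5,6,7,8,9,10}  (accept∈set)
'c' @ 3: {9,11}  (accept∈set)
after full input: {9,11}  (accept=9 in)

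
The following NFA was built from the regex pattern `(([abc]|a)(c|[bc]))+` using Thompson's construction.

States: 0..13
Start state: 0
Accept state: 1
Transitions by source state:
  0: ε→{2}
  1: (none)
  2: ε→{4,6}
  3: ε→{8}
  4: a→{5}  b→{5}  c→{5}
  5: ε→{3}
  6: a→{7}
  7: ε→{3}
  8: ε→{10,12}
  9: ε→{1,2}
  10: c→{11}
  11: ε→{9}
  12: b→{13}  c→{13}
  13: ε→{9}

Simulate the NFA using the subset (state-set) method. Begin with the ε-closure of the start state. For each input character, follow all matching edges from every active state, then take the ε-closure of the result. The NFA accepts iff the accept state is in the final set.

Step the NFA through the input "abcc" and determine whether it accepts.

start: ε-closure({0}) = {0,2,4,6}
'a' @ 1: {3,5,7,8,10,12}
'b' @ 2: {1,2,4,6,9,13}  ✓accept
'c' @ 3: {3,5,8,10,12}
'c' @ 4: {1,2,4,6,9,11,13}  ✓accept
final: {1,2,4,6,9,11,13}; accept 1 in set

Answer: ACCEPT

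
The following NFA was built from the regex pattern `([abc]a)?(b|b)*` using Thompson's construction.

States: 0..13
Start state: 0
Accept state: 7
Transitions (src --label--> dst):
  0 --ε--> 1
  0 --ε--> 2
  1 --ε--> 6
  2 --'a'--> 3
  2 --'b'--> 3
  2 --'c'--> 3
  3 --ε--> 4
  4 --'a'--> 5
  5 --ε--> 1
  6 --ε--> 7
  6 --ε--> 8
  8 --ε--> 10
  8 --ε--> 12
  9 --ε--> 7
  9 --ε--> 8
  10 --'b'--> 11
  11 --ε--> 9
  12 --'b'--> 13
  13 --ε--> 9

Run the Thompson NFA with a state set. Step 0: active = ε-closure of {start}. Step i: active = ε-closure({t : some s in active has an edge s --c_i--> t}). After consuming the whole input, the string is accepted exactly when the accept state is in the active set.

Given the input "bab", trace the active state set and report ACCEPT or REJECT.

Answer: ACCEPT

Steps:
initial (ε-close {0}): {0,1,2,6,7,8,10,12}
'b' @ 1: {3,4,7,8,9,10,11,12,13}  ✓accept
'a' @ 2: {1,5,6,7,8,10,12}  ✓accept
'b' @ 3: {7,8,9,10,11,12,13}  ✓accept
final: {7,8,9,10,11,12,13}; accept 7 in set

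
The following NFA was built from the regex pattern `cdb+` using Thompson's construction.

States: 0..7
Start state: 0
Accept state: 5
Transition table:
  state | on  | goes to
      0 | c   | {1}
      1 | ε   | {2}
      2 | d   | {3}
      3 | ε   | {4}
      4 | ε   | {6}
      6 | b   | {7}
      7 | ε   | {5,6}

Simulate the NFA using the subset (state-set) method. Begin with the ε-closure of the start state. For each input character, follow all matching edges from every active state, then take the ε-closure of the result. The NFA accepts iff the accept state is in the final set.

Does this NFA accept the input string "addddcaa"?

start: ε-closure({0}) = {0}
'a' @ 1: {}  — state set empty
rest 'ddddcaa' ignored (set empty)
end set {} — state 5 not in

Answer: REJECT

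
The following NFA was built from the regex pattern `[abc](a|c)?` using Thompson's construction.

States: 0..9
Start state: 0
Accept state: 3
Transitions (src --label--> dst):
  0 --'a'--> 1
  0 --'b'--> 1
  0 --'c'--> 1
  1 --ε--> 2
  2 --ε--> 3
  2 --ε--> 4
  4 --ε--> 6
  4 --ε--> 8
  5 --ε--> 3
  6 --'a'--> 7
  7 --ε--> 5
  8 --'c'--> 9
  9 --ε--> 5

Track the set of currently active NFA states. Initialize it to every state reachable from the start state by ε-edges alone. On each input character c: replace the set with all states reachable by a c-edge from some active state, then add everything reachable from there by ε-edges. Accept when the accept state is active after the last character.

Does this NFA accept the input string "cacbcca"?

Answer: REJECT

Trace:
initial (ε-close {0}): {0}
'c' @ 1: {1,2,3,4,6,8}  (accept∈set)
'a' @ 2: {3,5,7}  (accept∈set)
'c' @ 3: {}  — state set empty
rest 'bcca' ignored (set empty)
end set {} — state 3 not in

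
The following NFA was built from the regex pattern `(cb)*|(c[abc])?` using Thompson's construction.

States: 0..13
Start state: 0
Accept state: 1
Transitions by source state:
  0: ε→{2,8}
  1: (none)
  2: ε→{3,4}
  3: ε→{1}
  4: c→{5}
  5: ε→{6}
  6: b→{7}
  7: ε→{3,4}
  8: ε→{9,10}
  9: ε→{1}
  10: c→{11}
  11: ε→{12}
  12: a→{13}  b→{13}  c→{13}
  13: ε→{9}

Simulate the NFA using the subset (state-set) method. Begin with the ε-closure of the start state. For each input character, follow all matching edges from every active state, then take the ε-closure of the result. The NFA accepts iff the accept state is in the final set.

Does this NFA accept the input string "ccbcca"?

Answer: REJECT

Steps:
start: ε-closure({0}) = {0,1,2,3,4,8,9,10}
'c' @ 1: {5,6,11,12}
'c' @ 2: {1,9,13}  (accept∈set)
'b' @ 3: {}  — no active states
rest 'cca' ignored (set empty)
final: {}; accept 1 not in set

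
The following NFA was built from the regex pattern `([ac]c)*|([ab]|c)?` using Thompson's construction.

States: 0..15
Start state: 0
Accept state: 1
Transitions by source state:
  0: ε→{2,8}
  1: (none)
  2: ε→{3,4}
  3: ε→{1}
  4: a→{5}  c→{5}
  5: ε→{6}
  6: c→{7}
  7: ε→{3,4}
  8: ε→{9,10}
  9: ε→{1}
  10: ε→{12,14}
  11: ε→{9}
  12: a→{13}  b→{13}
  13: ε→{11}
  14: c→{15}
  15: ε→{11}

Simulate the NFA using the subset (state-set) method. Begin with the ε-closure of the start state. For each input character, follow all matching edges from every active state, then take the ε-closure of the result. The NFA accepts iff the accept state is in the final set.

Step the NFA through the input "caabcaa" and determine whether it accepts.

Answer: REJECT

Steps:
start: ε-closure({0}) = {0,1,2,3,4,8,9,10,12,14}
'c' @ 1: {1,5,6,9,11,15}  [accepting]
'a' @ 2: {}  — dead — no transitions
rest 'abcaa' ignored (set empty)
final: {}; accept 1 not in set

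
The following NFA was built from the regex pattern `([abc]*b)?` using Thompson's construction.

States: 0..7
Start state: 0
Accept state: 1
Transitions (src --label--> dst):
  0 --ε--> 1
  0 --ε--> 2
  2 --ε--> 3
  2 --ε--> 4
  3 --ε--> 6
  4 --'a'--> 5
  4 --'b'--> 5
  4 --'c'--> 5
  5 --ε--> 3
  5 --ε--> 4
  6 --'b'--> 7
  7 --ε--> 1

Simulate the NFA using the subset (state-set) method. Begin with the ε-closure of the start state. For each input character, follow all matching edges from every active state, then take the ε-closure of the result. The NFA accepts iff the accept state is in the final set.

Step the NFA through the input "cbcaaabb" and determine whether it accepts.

start: ε-closure({0}) = {0,1,2,3,4,6}
'c' @ 1: {3,4,5,6}
'b' @ 2: {1,3,4,5,6,7}  (accept∈set)
'c' @ 3: {3,4,5,6}
'a' @ 4: {3,4,5,6}
'a' @ 5: {3,4,5,6}
'a' @ 6: {3,4,5,6}
'b' @ 7: {1,3,4,5,6,7}  (accept∈set)
'b' @ 8: {1,3,4,5,6,7}  (accept∈set)
final: {1,3,4,5,6,7}; accept 1 in set

Answer: ACCEPT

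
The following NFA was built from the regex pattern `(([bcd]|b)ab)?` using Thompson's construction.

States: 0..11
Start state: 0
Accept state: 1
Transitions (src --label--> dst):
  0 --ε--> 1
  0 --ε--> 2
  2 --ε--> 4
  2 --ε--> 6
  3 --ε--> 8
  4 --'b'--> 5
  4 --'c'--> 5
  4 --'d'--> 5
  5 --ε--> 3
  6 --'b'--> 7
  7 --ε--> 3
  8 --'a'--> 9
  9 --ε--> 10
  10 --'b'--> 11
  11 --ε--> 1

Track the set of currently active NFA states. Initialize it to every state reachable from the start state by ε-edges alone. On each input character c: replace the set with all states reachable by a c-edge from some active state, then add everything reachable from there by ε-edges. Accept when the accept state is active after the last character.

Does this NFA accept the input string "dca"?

Answer: REJECT

Trace:
start: ε-closure({0}) = {0,1,2,4,6}
'd' @ 1: {3,5,8}
'c' @ 2: {}  — state set empty
rest 'a' ignored (set empty)
end set {} — state 1 not in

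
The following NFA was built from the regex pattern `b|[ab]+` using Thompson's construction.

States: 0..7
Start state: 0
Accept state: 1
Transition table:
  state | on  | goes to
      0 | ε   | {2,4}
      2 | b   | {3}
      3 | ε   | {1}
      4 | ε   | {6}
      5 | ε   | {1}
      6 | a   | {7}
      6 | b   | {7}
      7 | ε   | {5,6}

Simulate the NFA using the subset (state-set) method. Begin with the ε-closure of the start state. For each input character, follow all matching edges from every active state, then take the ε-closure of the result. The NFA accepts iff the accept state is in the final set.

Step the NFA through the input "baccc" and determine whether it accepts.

Answer: REJECT

Derivation:
start: ε-closure({0}) = {0,2,4,6}
'b' @ 1: {1,3,5,6,7}  (accept∈set)
'a' @ 2: {1,5,6,7}  (accept∈set)
'c' @ 3: {}  — dead — no transitions
rest 'cc' ignored (set empty)
end set {} — state 1 not in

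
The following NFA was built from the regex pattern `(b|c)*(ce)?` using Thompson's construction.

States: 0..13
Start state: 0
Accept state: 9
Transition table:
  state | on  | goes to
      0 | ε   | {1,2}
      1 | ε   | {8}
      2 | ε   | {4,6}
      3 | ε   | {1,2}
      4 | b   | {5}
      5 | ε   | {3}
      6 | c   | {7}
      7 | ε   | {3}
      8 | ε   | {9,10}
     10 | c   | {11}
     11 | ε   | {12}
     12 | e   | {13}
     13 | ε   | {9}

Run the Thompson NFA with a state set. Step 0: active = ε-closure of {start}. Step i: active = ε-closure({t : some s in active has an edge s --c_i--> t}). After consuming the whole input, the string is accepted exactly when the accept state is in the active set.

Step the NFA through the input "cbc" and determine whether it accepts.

initial (ε-close {0}): {0,1,2,4,6,8,9,10}
'c' @ 1: {1,2,3,4,6,7,8,9,10,11,12}  [accepting]
'b' @ 2: {1,2,3,4,5,6,8,9,10}  [accepting]
'c' @ 3: {1,2,3,4,6,7,8,9,10,11,12}  [accepting]
end set {1,2,3,4,6,7,8,9,10,11,12} — state 9 in

Answer: ACCEPT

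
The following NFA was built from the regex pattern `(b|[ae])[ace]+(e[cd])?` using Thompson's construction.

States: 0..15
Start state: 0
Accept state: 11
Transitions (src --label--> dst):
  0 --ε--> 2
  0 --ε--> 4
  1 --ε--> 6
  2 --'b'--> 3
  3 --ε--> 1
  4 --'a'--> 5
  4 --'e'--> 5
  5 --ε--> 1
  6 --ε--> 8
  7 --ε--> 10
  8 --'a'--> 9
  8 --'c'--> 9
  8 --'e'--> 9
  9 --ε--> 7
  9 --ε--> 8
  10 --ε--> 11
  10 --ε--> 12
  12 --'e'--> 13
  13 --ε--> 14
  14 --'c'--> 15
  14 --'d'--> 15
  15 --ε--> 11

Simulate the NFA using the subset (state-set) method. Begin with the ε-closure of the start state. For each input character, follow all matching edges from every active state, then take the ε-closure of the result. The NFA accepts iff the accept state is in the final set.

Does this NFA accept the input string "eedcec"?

Answer: REJECT

Trace:
S₀ = ε-closure({0}) = {0,2,4}
'e' @ 1: {1,5,6,8}
'e' @ 2: {7,8,9,10,11,12}  ✓accept
'd' @ 3: {}  — no active states
rest 'cec' ignored (set empty)
final: {}; accept 11 not in set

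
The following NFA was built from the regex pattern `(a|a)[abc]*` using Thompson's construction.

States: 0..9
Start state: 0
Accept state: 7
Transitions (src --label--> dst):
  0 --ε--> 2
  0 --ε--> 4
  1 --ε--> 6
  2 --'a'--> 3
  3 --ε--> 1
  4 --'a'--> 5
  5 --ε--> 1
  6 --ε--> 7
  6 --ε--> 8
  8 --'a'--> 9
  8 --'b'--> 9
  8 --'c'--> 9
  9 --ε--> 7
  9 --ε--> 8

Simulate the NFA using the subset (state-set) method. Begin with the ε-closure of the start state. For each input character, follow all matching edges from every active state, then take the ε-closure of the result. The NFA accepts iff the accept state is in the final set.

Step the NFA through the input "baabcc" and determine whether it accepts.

start: ε-closure({0}) = {0,2,4}
'b' @ 1: {}  — no active states
rest 'aabcc' ignored (set empty)
after full input: {}  (accept=7 not in)

Answer: REJECT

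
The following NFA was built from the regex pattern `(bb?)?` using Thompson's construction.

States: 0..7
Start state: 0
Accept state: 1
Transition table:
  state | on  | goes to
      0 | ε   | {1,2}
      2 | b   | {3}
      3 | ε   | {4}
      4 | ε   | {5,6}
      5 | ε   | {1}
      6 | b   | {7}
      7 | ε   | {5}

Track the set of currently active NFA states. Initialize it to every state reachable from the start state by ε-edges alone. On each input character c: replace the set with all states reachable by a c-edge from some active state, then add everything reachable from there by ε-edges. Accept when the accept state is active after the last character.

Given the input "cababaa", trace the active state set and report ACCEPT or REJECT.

Answer: REJECT

Steps:
S₀ = ε-closure({0}) = {0,1,2}
'c' @ 1: {}  — no active states
rest 'ababaa' ignored (set empty)
final: {}; accept 1 not in set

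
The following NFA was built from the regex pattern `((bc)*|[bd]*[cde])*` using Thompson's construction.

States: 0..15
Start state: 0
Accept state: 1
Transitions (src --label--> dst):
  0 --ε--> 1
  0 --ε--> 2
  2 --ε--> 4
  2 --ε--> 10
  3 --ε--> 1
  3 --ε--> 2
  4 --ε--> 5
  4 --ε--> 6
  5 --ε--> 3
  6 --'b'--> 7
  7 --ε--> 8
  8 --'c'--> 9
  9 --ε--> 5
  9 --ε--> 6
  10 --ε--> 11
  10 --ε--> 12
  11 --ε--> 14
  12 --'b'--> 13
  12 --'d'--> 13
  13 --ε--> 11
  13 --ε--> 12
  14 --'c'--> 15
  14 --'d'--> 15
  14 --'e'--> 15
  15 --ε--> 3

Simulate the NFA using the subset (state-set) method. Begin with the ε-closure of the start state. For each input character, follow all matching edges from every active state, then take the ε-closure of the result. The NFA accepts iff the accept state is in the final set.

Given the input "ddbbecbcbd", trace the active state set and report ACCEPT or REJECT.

S₀ = ε-closure({0}) = {0,1,2,3,4,5,6,10,11,12,14}
'd' @ 1: {1,2,3,4,5,6,10,11,12,13,14,15}  (accept∈set)
'd' @ 2: {1,2,3,4,5,6,10,11,12,13,14,15}  (accept∈set)
'b' @ 3: {7,8,11,12,13,14}
'b' @ 4: {11,12,13,14}
'e' @ 5: {1,2,3,4,5,6,10,11,12,14,15}  (accept∈set)
'c' @ 6: {1,2,3,4,5,6,10,11,12,14,15}  (accept∈set)
'b' @ 7: {7,8,11,12,13,14}
'c' @ 8: {1,2,3,4,5,6,9,10,11,12,14,15}  (accept∈set)
'b' @ 9: {7,8,11,12,13,14}
'd' @ 10: {1,2,3,4,5,6,10,11,12,13,14,15}  (accept∈set)
final: {1,2,3,4,5,6,10,11,12,13,14,15}; accept 1 in set

Answer: ACCEPT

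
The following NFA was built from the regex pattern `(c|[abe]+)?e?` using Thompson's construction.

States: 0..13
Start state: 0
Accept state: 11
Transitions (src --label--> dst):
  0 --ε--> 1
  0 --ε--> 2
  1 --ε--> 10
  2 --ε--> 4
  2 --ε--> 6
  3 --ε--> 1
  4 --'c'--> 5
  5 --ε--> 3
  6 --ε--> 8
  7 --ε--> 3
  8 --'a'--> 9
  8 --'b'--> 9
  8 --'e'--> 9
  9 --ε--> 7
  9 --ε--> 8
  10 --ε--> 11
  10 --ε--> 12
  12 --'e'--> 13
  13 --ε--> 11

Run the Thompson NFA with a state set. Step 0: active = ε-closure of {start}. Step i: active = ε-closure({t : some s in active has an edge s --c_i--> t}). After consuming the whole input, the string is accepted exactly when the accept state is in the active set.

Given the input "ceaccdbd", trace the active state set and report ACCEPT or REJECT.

Answer: REJECT

Derivation:
initial (ε-close {0}): {0,1,2,4,6,8,10,11,12}
'c' @ 1: {1,3,5,10,11,12}  [accepting]
'e' @ 2: {11,13}  [accepting]
'a' @ 3: {}  — no active states
rest 'ccdbd' ignored (set empty)
after full input: {}  (accept=11 not in)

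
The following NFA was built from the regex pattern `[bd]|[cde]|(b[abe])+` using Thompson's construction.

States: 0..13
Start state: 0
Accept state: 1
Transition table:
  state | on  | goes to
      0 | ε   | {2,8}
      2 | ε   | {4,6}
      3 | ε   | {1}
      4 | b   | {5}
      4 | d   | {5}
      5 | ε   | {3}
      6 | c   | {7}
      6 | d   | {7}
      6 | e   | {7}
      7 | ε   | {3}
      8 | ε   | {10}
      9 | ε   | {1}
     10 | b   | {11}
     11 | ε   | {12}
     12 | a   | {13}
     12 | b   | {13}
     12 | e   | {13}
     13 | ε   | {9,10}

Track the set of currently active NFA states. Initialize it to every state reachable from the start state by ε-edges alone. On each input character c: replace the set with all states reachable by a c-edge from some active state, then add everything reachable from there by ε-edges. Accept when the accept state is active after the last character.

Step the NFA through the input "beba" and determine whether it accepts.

start: ε-closure({0}) = {0,2,4,6,8,10}
'b' @ 1: {1,3,5,11,12}  [accepting]
'e' @ 2: {1,9,10,13}  [accepting]
'b' @ 3: {11,12}
'a' @ 4: {1,9,10,13}  [accepting]
end set {1,9,10,13} — state 1 in

Answer: ACCEPT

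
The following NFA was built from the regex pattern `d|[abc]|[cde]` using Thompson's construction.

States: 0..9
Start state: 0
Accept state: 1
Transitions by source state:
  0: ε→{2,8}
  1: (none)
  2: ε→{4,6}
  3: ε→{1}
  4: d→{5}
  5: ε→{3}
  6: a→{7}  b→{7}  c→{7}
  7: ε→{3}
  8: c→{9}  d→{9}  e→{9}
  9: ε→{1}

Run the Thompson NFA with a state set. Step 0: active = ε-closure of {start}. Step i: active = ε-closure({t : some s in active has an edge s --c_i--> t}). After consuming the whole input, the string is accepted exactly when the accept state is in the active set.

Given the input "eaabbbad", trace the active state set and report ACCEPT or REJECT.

Answer: REJECT

Steps:
start: ε-closure({0}) = {0,2,4,6,8}
'e' @ 1: {1,9}  [accepting]
'a' @ 2: {}  — dead — no transitions
rest 'abbbad' ignored (set empty)
after full input: {}  (accept=1 not in)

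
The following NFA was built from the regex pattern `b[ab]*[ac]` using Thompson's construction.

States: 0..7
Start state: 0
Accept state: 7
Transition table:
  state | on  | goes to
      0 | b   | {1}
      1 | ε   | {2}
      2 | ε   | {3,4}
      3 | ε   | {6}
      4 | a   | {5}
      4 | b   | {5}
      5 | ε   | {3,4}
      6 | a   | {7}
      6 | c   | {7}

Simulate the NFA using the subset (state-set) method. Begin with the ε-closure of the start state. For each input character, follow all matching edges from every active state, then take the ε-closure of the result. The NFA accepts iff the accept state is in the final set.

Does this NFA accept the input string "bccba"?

Answer: REJECT

Derivation:
S₀ = ε-closure({0}) = {0}
'b' @ 1: {1,2,3,4,6}
'c' @ 2: {7}  [accepting]
'c' @ 3: {}  — state set empty
rest 'ba' ignored (set empty)
after full input: {}  (accept=7 not in)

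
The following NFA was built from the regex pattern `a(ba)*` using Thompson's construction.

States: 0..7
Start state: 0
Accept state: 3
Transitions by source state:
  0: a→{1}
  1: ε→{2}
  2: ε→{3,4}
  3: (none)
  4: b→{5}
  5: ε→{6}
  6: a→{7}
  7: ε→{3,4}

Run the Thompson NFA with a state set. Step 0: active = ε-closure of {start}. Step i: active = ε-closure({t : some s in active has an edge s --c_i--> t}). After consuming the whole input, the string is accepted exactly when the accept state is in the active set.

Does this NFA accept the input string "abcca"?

initial (ε-close {0}): {0}
'a' @ 1: {1,2,3,4}  ✓accept
'b' @ 2: {5,6}
'c' @ 3: {}  — no active states
rest 'ca' ignored (set empty)
final: {}; accept 3 not in set

Answer: REJECT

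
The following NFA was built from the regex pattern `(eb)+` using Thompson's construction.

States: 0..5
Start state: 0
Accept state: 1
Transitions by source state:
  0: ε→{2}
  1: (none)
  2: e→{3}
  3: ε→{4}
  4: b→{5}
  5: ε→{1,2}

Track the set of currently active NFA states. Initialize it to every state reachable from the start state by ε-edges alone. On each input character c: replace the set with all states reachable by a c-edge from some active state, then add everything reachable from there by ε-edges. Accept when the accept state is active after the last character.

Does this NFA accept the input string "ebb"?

Answer: REJECT

Derivation:
initial (ε-close {0}): {0,2}
'e' @ 1: {3,4}
'b' @ 2: {1,2,5}  (accept∈set)
'b' @ 3: {}  — state set empty
end set {} — state 1 not in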